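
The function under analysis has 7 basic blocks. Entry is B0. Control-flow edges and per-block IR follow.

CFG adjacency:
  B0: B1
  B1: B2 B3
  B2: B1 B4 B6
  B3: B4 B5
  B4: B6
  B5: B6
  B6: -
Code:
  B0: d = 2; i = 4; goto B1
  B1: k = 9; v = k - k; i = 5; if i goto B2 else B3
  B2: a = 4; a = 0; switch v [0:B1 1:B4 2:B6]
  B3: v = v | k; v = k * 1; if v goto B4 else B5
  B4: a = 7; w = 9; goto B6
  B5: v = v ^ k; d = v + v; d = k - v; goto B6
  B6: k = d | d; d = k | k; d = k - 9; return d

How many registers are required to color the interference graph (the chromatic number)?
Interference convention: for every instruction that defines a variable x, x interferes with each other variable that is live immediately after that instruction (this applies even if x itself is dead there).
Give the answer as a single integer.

Answer: 4

Derivation:
Per-block:
  B0 def {d,i} use ∅
  B1 def {i,k,v} use ∅
  B2 def {a} use {v}
  B3 def {v} use {k,v}
  B4 def {a,w} use ∅
  B5 def {d,v} use {k,v}
  B6 def {d,k} use {d}

Live sets:
  B0 li=∅ lo={d}
  B1 li={d} lo={d,k,v}
  B2 li={d,v} lo={d}
  B3 li={d,k,v} lo={d,k,v}
  B4 li={d} lo={d}
  B5 li={k,v} lo={d}
  B6 li={d} lo=∅

Interference:
  a — {d,v}
  d — {a,i,k,v,w}
  i — {d,k,v}
  k — {d,i,v}
  v — {a,d,i,k}
  w — {d}

Registers:
  {d,i,k,v} pairwise interfere (4-clique) ⇒ χ ≥ 4
  assign a→R2 d→R0 i→R2 k→R3 v→R1 w→R1 — no edge inside a register ⇒ χ ≤ 4
  χ = 4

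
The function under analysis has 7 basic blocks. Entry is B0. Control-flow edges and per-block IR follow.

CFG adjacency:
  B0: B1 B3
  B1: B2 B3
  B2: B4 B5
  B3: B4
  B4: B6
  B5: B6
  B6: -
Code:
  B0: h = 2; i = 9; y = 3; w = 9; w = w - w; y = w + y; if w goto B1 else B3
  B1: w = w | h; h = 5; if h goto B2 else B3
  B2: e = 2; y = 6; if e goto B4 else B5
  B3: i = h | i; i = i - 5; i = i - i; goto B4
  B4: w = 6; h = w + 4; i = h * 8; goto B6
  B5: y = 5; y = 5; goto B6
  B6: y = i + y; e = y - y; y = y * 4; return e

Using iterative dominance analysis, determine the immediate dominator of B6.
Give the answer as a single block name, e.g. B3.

idom tree: B1←B0 B2←B1 B3←B0 B4←B0 B5←B2 B6←B0
Dom∩ at merges:
  B3: preds {B0,B1}: {B0} ∩ {B0,B1} = {B0}; idom=B0
  B4: preds {B2,B3}: {B0,B1,B2} ∩ {B0,B3} = {B0}; idom=B0
  B6: preds {B4,B5}: {B0,B4} ∩ {B0,B1,B2,B5} = {B0}; idom=B0

idom(B6) = B0

Answer: B0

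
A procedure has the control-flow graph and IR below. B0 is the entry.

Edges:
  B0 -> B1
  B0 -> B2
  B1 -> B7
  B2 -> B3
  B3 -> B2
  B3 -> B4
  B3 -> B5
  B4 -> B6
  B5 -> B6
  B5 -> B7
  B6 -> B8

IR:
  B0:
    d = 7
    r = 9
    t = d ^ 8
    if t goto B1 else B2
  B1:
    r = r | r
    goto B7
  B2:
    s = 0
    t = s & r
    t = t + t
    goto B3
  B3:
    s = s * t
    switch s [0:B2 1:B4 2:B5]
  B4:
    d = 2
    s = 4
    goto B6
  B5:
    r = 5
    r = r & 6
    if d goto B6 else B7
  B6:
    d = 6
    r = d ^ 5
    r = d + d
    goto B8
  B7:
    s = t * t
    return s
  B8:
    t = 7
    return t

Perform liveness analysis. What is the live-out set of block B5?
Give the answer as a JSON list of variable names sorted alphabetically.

Answer: ["t"]

Working:
Block summaries:
  B0: def={d,r,t} ue=∅
  B1: def={r} ue={r}
  B2: def={s,t} ue={r}
  B3: def={s} ue={s,t}
  B4: def={d,s} ue=∅
  B5: def={r} ue={d}
  B6: def={d,r} ue=∅
  B7: def={s} ue={t}
  B8: def={t} ue=∅

Backward fixpoint:
  B0: in=∅ out={d,r,t}
  B1: in={r,t} out={t}
  B2: in={d,r} out={d,r,s,t}
  B3: in={d,r,s,t} out={d,r,t}
  B4: in=∅ out=∅
  B5: in={d,t} out={t}
  B6: in=∅ out=∅
  B7: in={t} out=∅
  B8: in=∅ out=∅

live-out(B5) = ["t"]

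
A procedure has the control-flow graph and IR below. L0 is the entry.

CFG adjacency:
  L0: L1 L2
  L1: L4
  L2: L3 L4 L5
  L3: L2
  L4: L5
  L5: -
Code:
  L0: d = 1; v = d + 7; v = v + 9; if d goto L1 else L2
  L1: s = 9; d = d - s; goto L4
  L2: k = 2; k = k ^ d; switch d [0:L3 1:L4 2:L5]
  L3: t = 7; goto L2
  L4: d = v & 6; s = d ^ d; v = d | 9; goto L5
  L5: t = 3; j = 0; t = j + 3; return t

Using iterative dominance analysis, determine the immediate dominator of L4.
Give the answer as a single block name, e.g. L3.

Answer: L0

Working:
idom tree: L1←L0 L2←L0 L3←L2 L4←L0 L5←L0
Dom at joins:
  L2: preds {L0,L3}: {L0} ∩ {L0,L2,L3} = {L0}; idom=L0
  L4: preds {L1,L2}: {L0,L1} ∩ {L0,L2} = {L0}; idom=L0
  L5: preds {L2,L4}: {L0,L2} ∩ {L0,L4} = {L0}; idom=L0

idom(L4) = L0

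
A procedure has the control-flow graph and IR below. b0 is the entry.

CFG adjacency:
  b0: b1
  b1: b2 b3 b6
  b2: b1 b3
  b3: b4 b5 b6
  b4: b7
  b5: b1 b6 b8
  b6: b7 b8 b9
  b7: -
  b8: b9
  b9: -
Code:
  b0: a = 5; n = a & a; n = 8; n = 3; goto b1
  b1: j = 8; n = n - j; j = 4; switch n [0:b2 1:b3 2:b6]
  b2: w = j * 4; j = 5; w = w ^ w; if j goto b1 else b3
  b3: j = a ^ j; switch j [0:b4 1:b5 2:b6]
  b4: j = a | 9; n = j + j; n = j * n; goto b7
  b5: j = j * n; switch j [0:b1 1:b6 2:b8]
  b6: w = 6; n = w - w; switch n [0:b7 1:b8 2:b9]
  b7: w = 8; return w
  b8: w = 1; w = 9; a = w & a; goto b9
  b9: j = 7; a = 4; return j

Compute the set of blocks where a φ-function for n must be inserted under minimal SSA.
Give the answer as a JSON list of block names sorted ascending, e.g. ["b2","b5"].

idom tree: b1←b0 b2←b1 b3←b1 b4←b3 b5←b3 b6←b1 b7←b1 b8←b1 b9←b1
Dom∩ at merges:
  b1: preds {b0,b2,b5}: {b0} ∩ {b0,b1,b2} ∩ {b0,b1,b3,b5} = {b0}; idom=b0
  b3: preds {b1,b2}: {b0,b1} ∩ {b0,b1,b2} = {b0,b1}; idom=b1
  b6: preds {b1,b3,b5}: {b0,b1} ∩ {b0,b1,b3} ∩ {b0,b1,b3,b5} = {b0,b1}; idom=b1
  b7: preds {b4,b6}: {b0,b1,b3,b4} ∩ {b0,b1,b6} = {b0,b1}; idom=b1
  b8: preds {b5,b6}: {b0,b1,b3,b5} ∩ {b0,b1,b6} = {b0,b1}; idom=b1
  b9: preds {b6,b8}: {b0,b1,b6} ∩ {b0,b1,b8} = {b0,b1}; idom=b1

DF walk-up:
  b1←b0: walk · to b0
  b1←b2: walk b2→b1 to b0
  b1←b5: walk b5→b3→b1 to b0
  b3←b1: walk · to b1
  b3←b2: walk b2 to b1
  b6←b1: walk · to b1
  b6←b3: walk b3 to b1
  b6←b5: walk b5→b3 to b1
  b7←b4: walk b4→b3 to b1
  b7←b6: walk b6 to b1
  b8←b5: walk b5→b3 to b1
  b8←b6: walk b6 to b1
  b9←b6: walk b6 to b1
  b9←b8: walk b8 to b1
  b0 → ∅
  b1 → {b1}
  b2 → {b1,b3}
  b3 → {b1,b6,b7,b8}
  b4 → {b7}
  b5 → {b1,b6,b8}
  b6 → {b7,b8,b9}
  b7 → ∅
  b8 → {b9}
  b9 → ∅

φ for n: defs {b0,b1,b4,b6}
  DF⁺ = {b1,b7,b8,b9}

Answer: ["b1", "b7", "b8", "b9"]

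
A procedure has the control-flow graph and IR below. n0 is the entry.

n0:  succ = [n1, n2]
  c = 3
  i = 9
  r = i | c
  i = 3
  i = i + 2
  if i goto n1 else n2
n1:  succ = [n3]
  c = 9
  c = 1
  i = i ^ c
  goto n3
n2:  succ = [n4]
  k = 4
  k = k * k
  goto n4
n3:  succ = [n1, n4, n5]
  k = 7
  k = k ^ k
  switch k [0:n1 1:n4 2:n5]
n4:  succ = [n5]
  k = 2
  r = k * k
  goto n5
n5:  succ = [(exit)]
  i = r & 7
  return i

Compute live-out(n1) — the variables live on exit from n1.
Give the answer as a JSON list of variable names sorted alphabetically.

Block summaries:
  n0 def {c,i,r} use ∅
  n1 def {c,i} use {i}
  n2 def {k} use ∅
  n3 def {k} use ∅
  n4 def {k,r} use ∅
  n5 def {i} use {r}

Backward fixpoint:
  live n0: ∅→{i,r}
  live n1: {i,r}→{i,r}
  live n2: ∅→∅
  live n3: {i,r}→{i,r}
  live n4: ∅→{r}
  live n5: {r}→∅

live-out(n1) = ["i", "r"]

Answer: ["i", "r"]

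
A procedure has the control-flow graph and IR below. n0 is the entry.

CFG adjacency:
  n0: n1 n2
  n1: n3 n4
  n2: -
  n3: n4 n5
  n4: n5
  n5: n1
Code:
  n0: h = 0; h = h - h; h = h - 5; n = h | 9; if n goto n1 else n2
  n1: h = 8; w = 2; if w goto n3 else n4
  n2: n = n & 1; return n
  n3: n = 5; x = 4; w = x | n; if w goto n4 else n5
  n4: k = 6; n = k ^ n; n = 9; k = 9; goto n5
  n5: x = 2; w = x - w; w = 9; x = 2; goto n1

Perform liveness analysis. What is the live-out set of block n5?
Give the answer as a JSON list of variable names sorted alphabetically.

Per-block:
  n0: {h,n} / ∅
  n1: {h,w} / ∅
  n2: {n} / {n}
  n3: {n,w,x} / ∅
  n4: {k,n} / {n}
  n5: {w,x} / {w}

Live sets:
  n0 li=∅ lo={n}
  n1 li={n} lo={n,w}
  n2 li={n} lo=∅
  n3 li=∅ lo={n,w}
  n4 li={n,w} lo={n,w}
  n5 li={n,w} lo={n}

live-out(n5) = ["n"]

Answer: ["n"]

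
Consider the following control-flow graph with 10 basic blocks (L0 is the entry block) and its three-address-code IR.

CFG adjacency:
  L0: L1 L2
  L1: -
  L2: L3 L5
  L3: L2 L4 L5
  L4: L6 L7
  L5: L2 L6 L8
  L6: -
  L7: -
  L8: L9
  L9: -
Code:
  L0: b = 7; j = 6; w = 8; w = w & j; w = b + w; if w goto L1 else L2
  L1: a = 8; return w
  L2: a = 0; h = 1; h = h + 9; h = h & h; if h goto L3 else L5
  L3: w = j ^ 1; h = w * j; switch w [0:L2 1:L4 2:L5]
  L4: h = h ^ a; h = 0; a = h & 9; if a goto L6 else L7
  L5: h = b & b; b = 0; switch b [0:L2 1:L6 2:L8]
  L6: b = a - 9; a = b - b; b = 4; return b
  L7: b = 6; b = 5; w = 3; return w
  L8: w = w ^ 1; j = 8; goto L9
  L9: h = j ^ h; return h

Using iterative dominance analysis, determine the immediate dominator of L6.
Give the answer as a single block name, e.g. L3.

Answer: L2

Working:
idom tree: L1←L0 L2←L0 L3←L2 L4←L3 L5←L2 L6←L2 L7←L4 L8←L5 L9←L8
Dom at joins:
  L2: preds {L0,L3,L5}: {L0} ∩ {L0,L2,L3} ∩ {L0,L2,L5} = {L0}; idom=L0
  L5: preds {L2,L3}: {L0,L2} ∩ {L0,L2,L3} = {L0,L2}; idom=L2
  L6: preds {L4,L5}: {L0,L2,L3,L4} ∩ {L0,L2,L5} = {L0,L2}; idom=L2

idom(L6) = L2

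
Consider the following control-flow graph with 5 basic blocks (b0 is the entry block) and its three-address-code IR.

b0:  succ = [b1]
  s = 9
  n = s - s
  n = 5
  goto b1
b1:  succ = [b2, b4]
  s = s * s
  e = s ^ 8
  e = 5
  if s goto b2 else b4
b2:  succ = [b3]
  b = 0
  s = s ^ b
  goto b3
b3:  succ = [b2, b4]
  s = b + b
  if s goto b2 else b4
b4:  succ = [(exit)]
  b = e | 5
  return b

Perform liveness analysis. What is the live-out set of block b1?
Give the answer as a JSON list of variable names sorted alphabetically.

def/use:
  b0 def {n,s} use ∅
  b1 def {e,s} use {s}
  b2 def {b,s} use {s}
  b3 def {s} use {b}
  b4 def {b} use {e}

Backward fixpoint:
  b0: in=∅ out={s}
  b1: in={s} out={e,s}
  b2: in={e,s} out={b,e}
  b3: in={b,e} out={e,s}
  b4: in={e} out=∅

live-out(b1) = ["e", "s"]

Answer: ["e", "s"]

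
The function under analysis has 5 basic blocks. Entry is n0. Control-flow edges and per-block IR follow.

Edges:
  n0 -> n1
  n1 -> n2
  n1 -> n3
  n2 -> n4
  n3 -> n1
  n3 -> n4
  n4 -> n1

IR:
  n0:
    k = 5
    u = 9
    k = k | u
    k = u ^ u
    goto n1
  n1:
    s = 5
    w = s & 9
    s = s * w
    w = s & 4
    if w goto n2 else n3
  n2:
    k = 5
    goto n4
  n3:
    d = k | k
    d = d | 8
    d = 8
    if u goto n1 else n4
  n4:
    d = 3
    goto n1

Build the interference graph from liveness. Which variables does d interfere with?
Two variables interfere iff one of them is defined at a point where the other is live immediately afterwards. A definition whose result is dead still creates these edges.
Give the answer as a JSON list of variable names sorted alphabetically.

Block summaries:
  n0 def {k,u} use ∅
  n1 def {s,w} use ∅
  n2 def {k} use ∅
  n3 def {d} use {k,u}
  n4 def {d} use ∅

Backward fixpoint:
  n0 li=∅ lo={k,u}
  n1 li={k,u} lo={k,u}
  n2 li={u} lo={k,u}
  n3 li={k,u} lo={k,u}
  n4 li={k,u} lo={k,u}

Conflict graph:
  d: {k,u}
  k: {d,s,u,w}
  s: {k,u,w}
  u: {d,k,s,w}
  w: {k,s,u}

N(d) = ["k", "u"]

Answer: ["k", "u"]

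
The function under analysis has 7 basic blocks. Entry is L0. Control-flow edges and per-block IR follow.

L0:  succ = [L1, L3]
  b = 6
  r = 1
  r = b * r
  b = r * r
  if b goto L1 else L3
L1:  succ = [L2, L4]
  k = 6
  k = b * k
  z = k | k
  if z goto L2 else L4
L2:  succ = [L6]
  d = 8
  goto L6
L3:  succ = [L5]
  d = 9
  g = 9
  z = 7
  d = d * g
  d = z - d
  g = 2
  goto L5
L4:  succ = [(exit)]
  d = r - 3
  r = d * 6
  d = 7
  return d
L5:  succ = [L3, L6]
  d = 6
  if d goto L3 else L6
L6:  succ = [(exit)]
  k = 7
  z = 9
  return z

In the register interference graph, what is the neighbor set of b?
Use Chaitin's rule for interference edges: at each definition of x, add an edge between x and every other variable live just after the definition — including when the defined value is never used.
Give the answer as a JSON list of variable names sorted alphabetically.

def/use:
  L0: def={b,r} ue=∅
  L1: def={k,z} ue={b}
  L2: def={d} ue=∅
  L3: def={d,g,z} ue=∅
  L4: def={d,r} ue={r}
  L5: def={d} ue=∅
  L6: def={k,z} ue=∅

Backward fixpoint:
  L0: in=∅ out={b,r}
  L1: in={b,r} out={r}
  L2: in=∅ out=∅
  L3: in=∅ out=∅
  L4: in={r} out=∅
  L5: in=∅ out=∅
  L6: in=∅ out=∅

Conflict graph:
  b — {k,r}
  d — {g,z}
  g — {d,z}
  k — {b,r}
  r — {b,k,z}
  z — {d,g,r}

N(b) = ["k", "r"]

Answer: ["k", "r"]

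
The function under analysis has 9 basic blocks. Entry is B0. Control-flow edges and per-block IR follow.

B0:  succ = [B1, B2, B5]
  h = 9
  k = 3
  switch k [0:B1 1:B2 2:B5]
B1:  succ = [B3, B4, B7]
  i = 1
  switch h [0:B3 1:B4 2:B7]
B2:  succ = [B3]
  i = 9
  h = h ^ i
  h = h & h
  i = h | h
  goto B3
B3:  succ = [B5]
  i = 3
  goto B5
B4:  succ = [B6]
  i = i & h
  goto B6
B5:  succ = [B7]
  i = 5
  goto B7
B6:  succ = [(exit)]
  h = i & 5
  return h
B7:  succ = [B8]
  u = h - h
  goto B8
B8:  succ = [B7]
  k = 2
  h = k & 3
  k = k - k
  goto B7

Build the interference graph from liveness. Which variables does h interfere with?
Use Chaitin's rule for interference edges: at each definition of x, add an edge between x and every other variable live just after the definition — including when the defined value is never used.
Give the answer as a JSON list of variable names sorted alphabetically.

def/use:
  B0: def={h,k} ue=∅
  B1: def={i} ue={h}
  B2: def={h,i} ue={h}
  B3: def={i} ue=∅
  B4: def={i} ue={h,i}
  B5: def={i} ue=∅
  B6: def={h} ue={i}
  B7: def={u} ue={h}
  B8: def={h,k} ue=∅

Live sets:
  B0: in=∅ out={h}
  B1: in={h} out={h,i}
  B2: in={h} out={h}
  B3: in={h} out={h}
  B4: in={h,i} out={i}
  B5: in={h} out={h}
  B6: in={i} out=∅
  B7: in={h} out=∅
  B8: in=∅ out={h}

Interfere edges:
  h↔{i,k}
  i↔{h}
  k↔{h}
  u↔∅

N(h) = ["i", "k"]

Answer: ["i", "k"]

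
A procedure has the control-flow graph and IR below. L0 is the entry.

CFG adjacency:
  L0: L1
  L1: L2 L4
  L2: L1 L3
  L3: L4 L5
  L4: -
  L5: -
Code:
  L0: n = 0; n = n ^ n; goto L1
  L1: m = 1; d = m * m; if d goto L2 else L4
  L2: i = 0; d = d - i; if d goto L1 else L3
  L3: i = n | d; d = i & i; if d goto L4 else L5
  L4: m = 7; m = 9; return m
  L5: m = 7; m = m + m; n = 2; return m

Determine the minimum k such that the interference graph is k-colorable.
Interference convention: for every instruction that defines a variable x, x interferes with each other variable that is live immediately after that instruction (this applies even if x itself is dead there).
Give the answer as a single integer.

Answer: 3

Analysis:
Block summaries:
  L0: def={n} ue=∅
  L1: def={d,m} ue=∅
  L2: def={d,i} ue={d}
  L3: def={d,i} ue={d,n}
  L4: def={m} ue=∅
  L5: def={m,n} ue=∅

Live sets:
  L0: in=∅ out={n}
  L1: in={n} out={d,n}
  L2: in={d,n} out={d,n}
  L3: in={d,n} out=∅
  L4: in=∅ out=∅
  L5: in=∅ out=∅

Conflict graph:
  d↔{i,n}
  i↔{d,n}
  m↔{n}
  n↔{d,i,m}

Chromatic number:
  clique {d,i,n} ⇒ need ≥ 3
  3-colouring: R0={n}  R1={d,m}  R2={i}
  χ = 3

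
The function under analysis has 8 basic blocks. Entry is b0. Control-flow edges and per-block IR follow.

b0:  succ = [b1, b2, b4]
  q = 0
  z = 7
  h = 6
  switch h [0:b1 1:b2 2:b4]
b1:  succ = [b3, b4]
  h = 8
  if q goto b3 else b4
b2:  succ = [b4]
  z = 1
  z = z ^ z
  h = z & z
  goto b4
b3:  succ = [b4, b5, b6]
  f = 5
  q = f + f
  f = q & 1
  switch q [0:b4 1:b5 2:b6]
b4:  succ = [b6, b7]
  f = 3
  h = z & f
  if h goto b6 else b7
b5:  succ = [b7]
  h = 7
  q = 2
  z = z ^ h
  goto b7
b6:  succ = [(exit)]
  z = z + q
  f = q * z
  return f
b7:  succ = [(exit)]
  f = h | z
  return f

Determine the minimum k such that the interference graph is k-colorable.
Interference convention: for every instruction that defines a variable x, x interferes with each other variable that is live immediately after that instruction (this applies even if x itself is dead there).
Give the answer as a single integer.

def/use:
  b0: def={h,q,z} ue=∅
  b1: def={h} ue={q}
  b2: def={h,z} ue=∅
  b3: def={f,q} ue=∅
  b4: def={f,h} ue={z}
  b5: def={h,q,z} ue={z}
  b6: def={f,z} ue={q,z}
  b7: def={f} ue={h,z}

Backward fixpoint:
  b0 li=∅ lo={q,z}
  b1 li={q,z} lo={q,z}
  b2 li={q} lo={q,z}
  b3 li={z} lo={q,z}
  b4 li={q,z} lo={h,q,z}
  b5 li={z} lo={h,z}
  b6 li={q,z} lo=∅
  b7 li={h,z} lo=∅

Interference:
  f↔{q,z}
  h↔{q,z}
  q↔{f,h,z}
  z↔{f,h,q}

Colouring:
  lower bound: {f,q,z} mutually conflict ⇒ χ ≥ 3
  3-colouring: R0={q}  R1={z}  R2={f,h}
  χ = 3

Answer: 3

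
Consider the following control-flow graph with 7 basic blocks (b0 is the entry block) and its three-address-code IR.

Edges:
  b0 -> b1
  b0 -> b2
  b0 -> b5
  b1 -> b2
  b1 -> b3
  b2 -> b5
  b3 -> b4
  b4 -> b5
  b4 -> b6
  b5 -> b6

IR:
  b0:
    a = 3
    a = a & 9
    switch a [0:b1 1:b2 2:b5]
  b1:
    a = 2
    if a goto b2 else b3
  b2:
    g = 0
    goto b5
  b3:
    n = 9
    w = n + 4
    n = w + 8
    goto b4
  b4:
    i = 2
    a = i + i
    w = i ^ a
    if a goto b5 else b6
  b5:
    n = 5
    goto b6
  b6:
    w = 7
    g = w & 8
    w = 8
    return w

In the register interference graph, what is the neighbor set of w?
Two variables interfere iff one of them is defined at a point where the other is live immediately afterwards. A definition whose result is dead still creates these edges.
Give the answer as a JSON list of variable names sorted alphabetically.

Answer: ["a"]

Analysis:
def/use:
  b0 def {a} use ∅
  b1 def {a} use ∅
  b2 def {g} use ∅
  b3 def {n,w} use ∅
  b4 def {a,i,w} use ∅
  b5 def {n} use ∅
  b6 def {g,w} use ∅

Live sets:
  b0 li=∅ lo=∅
  b1 li=∅ lo=∅
  b2 li=∅ lo=∅
  b3 li=∅ lo=∅
  b4 li=∅ lo=∅
  b5 li=∅ lo=∅
  b6 li=∅ lo=∅

Interference:
  a: {i,w}
  g: ∅
  i: {a}
  n: ∅
  w: {a}

N(w) = ["a"]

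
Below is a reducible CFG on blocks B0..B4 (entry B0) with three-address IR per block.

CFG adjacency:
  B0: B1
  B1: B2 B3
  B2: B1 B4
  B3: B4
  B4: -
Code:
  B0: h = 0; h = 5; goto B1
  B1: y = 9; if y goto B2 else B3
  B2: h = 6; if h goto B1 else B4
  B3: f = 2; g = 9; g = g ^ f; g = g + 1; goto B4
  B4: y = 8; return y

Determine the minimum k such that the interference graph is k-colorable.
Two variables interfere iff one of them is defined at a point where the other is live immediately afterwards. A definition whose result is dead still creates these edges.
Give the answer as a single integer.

def/use:
  B0 def {h} use ∅
  B1 def {y} use ∅
  B2 def {h} use ∅
  B3 def {f,g} use ∅
  B4 def {y} use ∅

Liveness:
  B0: in=∅ out=∅
  B1: in=∅ out=∅
  B2: in=∅ out=∅
  B3: in=∅ out=∅
  B4: in=∅ out=∅

Interfere edges:
  f — {g}
  g — {f}
  h — ∅
  y — ∅

Colouring:
  {f,g} pairwise interfere (2-clique) ⇒ χ ≥ 2
  assign f→r0 g→r1 h→r0 y→r0 — no edge inside a register ⇒ χ ≤ 2
  χ = 2

Answer: 2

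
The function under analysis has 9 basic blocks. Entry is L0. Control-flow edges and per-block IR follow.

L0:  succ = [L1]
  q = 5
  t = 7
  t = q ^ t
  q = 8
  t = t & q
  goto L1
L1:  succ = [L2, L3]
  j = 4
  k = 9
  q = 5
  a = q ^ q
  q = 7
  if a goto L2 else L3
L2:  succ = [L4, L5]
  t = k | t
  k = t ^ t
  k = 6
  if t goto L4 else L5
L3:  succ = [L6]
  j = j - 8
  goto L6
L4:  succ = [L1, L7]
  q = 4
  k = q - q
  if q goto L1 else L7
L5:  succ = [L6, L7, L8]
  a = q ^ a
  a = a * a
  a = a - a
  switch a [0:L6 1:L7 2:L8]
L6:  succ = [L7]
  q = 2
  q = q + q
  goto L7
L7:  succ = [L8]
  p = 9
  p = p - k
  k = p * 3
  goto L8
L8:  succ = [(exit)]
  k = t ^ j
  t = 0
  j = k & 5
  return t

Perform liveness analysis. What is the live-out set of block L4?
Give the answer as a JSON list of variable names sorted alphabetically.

def/use:
  L0: def={q,t} ue=∅
  L1: def={a,j,k,q} ue=∅
  L2: def={k,t} ue={k,t}
  L3: def={j} ue={j}
  L4: def={k,q} ue=∅
  L5: def={a} ue={a,q}
  L6: def={q} ue=∅
  L7: def={k,p} ue={k}
  L8: def={j,k,t} ue={j,t}

Backward fixpoint:
  L0 li=∅ lo={t}
  L1 li={t} lo={a,j,k,q,t}
  L2 li={a,j,k,q,t} lo={a,j,k,q,t}
  L3 li={j,k,t} lo={j,k,t}
  L4 li={j,t} lo={j,k,t}
  L5 li={a,j,k,q,t} lo={j,k,t}
  L6 li={j,k,t} lo={j,k,t}
  L7 li={j,k,t} lo={j,t}
  L8 li={j,t} lo=∅

live-out(L4) = ["j", "k", "t"]

Answer: ["j", "k", "t"]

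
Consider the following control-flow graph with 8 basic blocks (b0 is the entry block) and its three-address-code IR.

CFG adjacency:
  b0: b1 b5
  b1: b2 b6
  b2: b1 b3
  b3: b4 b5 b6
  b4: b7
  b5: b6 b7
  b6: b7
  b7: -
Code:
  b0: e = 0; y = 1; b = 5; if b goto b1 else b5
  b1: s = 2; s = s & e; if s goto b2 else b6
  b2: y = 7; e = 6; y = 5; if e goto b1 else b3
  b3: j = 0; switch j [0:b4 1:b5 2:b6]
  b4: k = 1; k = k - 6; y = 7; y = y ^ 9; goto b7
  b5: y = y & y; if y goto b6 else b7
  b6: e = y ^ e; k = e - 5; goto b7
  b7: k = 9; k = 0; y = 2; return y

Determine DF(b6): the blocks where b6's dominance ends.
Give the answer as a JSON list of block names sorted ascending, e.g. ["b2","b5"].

Answer: ["b7"]

Derivation:
idom tree: b1←b0 b2←b1 b3←b2 b4←b3 b5←b0 b6←b0 b7←b0
Join-block Dom:
  b1: preds {b0,b2}: {b0} ∩ {b0,b1,b2} = {b0}; idom=b0
  b5: preds {b0,b3}: {b0} ∩ {b0,b1,b2,b3} = {b0}; idom=b0
  b6: preds {b1,b3,b5}: {b0,b1} ∩ {b0,b1,b2,b3} ∩ {b0,b5} = {b0}; idom=b0
  b7: preds {b4,b5,b6}: {b0,b1,b2,b3,b4} ∩ {b0,b5} ∩ {b0,b6} = {b0}; idom=b0

DF derivation:
  b1←b0: walk · to b0
  b1←b2: walk b2→b1 to b0
  b5←b0: walk · to b0
  b5←b3: walk b3→b2→b1 to b0
  b6←b1: walk b1 to b0
  b6←b3: walk b3→b2→b1 to b0
  b6←b5: walk b5 to b0
  b7←b4: walk b4→b3→b2→b1 to b0
  b7←b5: walk b5 to b0
  b7←b6: walk b6 to b0
  b0: DF=∅
  b1: DF={b1,b5,b6,b7}
  b2: DF={b1,b5,b6,b7}
  b3: DF={b5,b6,b7}
  b4: DF={b7}
  b5: DF={b6,b7}
  b6: DF={b7}
  b7: DF=∅

DF(b6) = ["b7"]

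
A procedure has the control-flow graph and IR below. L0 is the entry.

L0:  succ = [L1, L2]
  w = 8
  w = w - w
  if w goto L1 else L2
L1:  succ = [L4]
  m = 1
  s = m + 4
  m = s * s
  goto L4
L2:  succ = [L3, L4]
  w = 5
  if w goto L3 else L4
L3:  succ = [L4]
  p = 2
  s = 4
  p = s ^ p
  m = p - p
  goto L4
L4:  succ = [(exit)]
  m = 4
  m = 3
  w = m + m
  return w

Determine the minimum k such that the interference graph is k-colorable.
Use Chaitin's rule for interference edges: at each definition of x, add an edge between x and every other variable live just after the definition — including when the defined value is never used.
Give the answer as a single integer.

Answer: 2

Derivation:
def/use:
  L0 def {w} use ∅
  L1 def {m,s} use ∅
  L2 def {w} use ∅
  L3 def {m,p,s} use ∅
  L4 def {m,w} use ∅

Liveness:
  live L0: ∅→∅
  live L1: ∅→∅
  live L2: ∅→∅
  live L3: ∅→∅
  live L4: ∅→∅

Interference:
  m↔∅
  p↔{s}
  s↔{p}
  w↔∅

Registers:
  lower bound: {p,s} mutually conflict ⇒ χ ≥ 2
  2-colouring: r0={m,p,w}  r1={s}
  χ = 2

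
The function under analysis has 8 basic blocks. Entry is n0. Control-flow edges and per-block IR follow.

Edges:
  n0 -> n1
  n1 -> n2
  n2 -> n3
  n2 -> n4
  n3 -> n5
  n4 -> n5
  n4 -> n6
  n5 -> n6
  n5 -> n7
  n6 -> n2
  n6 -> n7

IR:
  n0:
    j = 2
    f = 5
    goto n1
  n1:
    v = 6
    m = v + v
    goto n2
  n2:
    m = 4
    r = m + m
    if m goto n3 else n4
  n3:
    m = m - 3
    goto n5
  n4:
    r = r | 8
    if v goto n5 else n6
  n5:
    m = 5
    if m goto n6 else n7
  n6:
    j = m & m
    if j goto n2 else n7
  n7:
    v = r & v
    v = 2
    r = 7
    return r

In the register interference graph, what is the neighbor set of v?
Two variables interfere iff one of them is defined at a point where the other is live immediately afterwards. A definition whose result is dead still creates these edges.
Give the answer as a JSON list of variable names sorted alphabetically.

Per-block:
  n0: {f,j} / ∅
  n1: {m,v} / ∅
  n2: {m,r} / ∅
  n3: {m} / {m}
  n4: {r} / {r,v}
  n5: {m} / ∅
  n6: {j} / {m}
  n7: {r,v} / {r,v}

Liveness:
  live n0: ∅→∅
  live n1: ∅→{v}
  live n2: {v}→{m,r,v}
  live n3: {m,r,v}→{r,v}
  live n4: {m,r,v}→{m,r,v}
  live n5: {r,v}→{m,r,v}
  live n6: {m,r,v}→{r,v}
  live n7: {r,v}→∅

Interfere edges:
  f↔∅
  j↔{r,v}
  m↔{r,v}
  r↔{j,m,v}
  v↔{j,m,r}

N(v) = ["j", "m", "r"]

Answer: ["j", "m", "r"]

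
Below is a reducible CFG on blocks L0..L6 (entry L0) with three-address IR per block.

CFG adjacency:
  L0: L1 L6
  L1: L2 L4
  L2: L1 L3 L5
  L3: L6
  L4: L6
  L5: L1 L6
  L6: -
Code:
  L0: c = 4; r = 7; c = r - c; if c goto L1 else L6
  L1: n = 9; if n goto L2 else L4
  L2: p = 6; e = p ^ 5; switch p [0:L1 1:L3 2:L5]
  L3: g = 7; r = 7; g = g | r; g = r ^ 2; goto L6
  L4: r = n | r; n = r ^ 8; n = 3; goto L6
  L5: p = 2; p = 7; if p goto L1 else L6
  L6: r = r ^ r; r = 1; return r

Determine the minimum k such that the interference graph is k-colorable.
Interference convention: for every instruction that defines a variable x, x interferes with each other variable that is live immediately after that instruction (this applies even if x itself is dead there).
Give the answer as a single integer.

Answer: 3

Analysis:
Per-block:
  L0 def {c,r} use ∅
  L1 def {n} use ∅
  L2 def {e,p} use ∅
  L3 def {g,r} use ∅
  L4 def {n,r} use {n,r}
  L5 def {p} use ∅
  L6 def {r} use {r}

Liveness:
  L0 li=∅ lo={r}
  L1 li={r} lo={n,r}
  L2 li={r} lo={r}
  L3 li=∅ lo={r}
  L4 li={n,r} lo={r}
  L5 li={r} lo={r}
  L6 li={r} lo=∅

Interference:
  c: {r}
  e: {p,r}
  g: {r}
  n: {r}
  p: {e,r}
  r: {c,e,g,n,p}

Registers:
  clique {e,p,r} ⇒ need ≥ 3
  3-colouring: r0={r}  r1={c,e,g,n}  r2={p}
  χ = 3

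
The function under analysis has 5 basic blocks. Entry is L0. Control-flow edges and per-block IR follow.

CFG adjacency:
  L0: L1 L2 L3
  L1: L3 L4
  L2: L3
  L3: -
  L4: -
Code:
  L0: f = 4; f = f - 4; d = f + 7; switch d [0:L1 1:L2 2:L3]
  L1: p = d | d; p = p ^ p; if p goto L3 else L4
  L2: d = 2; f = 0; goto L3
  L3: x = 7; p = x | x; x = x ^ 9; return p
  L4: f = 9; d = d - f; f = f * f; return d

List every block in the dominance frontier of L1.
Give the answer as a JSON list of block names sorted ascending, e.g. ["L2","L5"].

idom tree: L1←L0 L2←L0 L3←L0 L4←L1
Join-block Dom:
  L3: preds {L0,L1,L2}: {L0} ∩ {L0,L1} ∩ {L0,L2} = {L0}; idom=L0

DF derivation:
  join L3 pred L0: · stop@L0
  join L3 pred L1: L1 stop@L0
  join L3 pred L2: L2 stop@L0
  L0: DF=∅
  L1: DF={L3}
  L2: DF={L3}
  L3: DF=∅
  L4: DF=∅

DF(L1) = ["L3"]

Answer: ["L3"]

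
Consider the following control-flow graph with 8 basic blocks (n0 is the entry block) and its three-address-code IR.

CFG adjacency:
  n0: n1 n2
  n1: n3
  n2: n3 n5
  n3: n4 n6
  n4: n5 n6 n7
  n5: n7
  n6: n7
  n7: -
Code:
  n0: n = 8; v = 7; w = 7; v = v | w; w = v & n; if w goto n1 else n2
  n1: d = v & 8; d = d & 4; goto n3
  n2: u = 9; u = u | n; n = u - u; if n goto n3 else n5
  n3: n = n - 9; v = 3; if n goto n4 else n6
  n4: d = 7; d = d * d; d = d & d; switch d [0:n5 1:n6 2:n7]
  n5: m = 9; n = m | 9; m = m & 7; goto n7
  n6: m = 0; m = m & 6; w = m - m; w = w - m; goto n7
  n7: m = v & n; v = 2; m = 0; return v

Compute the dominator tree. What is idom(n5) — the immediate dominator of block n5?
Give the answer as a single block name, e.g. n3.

Answer: n0

Derivation:
idom tree: n1←n0 n2←n0 n3←n0 n4←n3 n5←n0 n6←n3 n7←n0
Dom∩ at merges:
  n3: preds {n1,n2}: {n0,n1} ∩ {n0,n2} = {n0}; idom=n0
  n5: preds {n2,n4}: {n0,n2} ∩ {n0,n3,n4} = {n0}; idom=n0
  n6: preds {n3,n4}: {n0,n3} ∩ {n0,n3,n4} = {n0,n3}; idom=n3
  n7: preds {n4,n5,n6}: {n0,n3,n4} ∩ {n0,n5} ∩ {n0,n3,n6} = {n0}; idom=n0

idom(n5) = n0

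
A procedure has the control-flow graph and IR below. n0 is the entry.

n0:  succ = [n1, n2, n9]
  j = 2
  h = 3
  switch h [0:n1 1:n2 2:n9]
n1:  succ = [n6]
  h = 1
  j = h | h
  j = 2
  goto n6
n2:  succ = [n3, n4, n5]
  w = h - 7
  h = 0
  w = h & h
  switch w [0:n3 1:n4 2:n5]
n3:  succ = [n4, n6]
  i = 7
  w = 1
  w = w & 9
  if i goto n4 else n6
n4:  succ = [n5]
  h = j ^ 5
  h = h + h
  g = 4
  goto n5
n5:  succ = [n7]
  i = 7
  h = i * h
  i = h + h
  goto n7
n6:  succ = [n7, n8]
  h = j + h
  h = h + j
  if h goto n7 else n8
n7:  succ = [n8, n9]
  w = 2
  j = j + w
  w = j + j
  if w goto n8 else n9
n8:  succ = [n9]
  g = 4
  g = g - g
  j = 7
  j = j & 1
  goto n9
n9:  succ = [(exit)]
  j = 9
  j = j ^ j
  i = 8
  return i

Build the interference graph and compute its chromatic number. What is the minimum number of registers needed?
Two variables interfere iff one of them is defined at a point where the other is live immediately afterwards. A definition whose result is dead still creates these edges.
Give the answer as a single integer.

Per-block:
  n0: {h,j} / ∅
  n1: {h,j} / ∅
  n2: {h,w} / {h}
  n3: {i,w} / ∅
  n4: {g,h} / {j}
  n5: {h,i} / {h}
  n6: {h} / {h,j}
  n7: {j,w} / {j}
  n8: {g,j} / ∅
  n9: {i,j} / ∅

Live sets:
  n0 li=∅ lo={h,j}
  n1 li=∅ lo={h,j}
  n2 li={h,j} lo={h,j}
  n3 li={h,j} lo={h,j}
  n4 li={j} lo={h,j}
  n5 li={h,j} lo={j}
  n6 li={h,j} lo={j}
  n7 li={j} lo=∅
  n8 li=∅ lo=∅
  n9 li=∅ lo=∅

Interference:
  g — {h,j}
  h — {g,i,j,w}
  i — {h,j,w}
  j — {g,h,i,w}
  w — {h,i,j}

Registers:
  {h,i,j,w} pairwise interfere (4-clique) ⇒ χ ≥ 4
  4-colouring: c0={h}  c1={j}  c2={g,i}  c3={w}
  χ = 4

Answer: 4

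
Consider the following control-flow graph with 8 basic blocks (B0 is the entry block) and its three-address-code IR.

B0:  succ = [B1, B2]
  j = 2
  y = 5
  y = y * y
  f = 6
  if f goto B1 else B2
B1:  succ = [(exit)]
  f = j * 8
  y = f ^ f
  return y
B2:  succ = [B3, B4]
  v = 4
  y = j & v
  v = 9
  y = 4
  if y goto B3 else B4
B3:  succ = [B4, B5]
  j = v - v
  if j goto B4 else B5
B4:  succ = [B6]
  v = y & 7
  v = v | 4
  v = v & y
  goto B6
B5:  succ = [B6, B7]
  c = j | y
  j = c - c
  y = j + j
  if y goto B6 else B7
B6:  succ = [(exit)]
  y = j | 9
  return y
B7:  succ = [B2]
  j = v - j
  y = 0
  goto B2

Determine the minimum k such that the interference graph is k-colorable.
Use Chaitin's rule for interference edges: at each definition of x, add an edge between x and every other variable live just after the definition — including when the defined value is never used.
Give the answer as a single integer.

Answer: 3

Derivation:
Block summaries:
  B0: {f,j,y} / ∅
  B1: {f,y} / {j}
  B2: {v,y} / {j}
  B3: {j} / {v}
  B4: {v} / {y}
  B5: {c,j,y} / {j,y}
  B6: {y} / {j}
  B7: {j,y} / {j,v}

Live sets:
  B0 li=∅ lo={j}
  B1 li={j} lo=∅
  B2 li={j} lo={j,v,y}
  B3 li={v,y} lo={j,v,y}
  B4 li={j,y} lo={j}
  B5 li={j,v,y} lo={j,v}
  B6 li={j} lo=∅
  B7 li={j,v} lo={j}

Interfere edges:
  c — {v}
  f — {j}
  j — {f,v,y}
  v — {c,j,y}
  y — {j,v}

Colouring:
  lower bound: {j,v,y} mutually conflict ⇒ χ ≥ 3
  3-colouring: r0={c,j}  r1={f,v}  r2={y}
  χ = 3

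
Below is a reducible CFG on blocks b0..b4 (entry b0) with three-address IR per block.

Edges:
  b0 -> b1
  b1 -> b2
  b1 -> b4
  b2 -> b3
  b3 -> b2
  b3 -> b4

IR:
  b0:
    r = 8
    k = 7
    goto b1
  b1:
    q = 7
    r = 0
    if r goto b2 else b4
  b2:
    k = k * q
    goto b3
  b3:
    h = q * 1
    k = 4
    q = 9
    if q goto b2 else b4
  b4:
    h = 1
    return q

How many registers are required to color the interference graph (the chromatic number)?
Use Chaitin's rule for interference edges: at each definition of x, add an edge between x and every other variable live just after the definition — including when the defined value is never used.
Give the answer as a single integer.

def/use:
  b0: def={k,r} ue=∅
  b1: def={q,r} ue=∅
  b2: def={k} ue={k,q}
  b3: def={h,k,q} ue={q}
  b4: def={h} ue={q}

Liveness:
  b0 li=∅ lo={k}
  b1 li={k} lo={k,q}
  b2 li={k,q} lo={q}
  b3 li={q} lo={k,q}
  b4 li={q} lo=∅

Conflict graph:
  h: {q}
  k: {q,r}
  q: {h,k,r}
  r: {k,q}

Registers:
  clique {k,q,r} ⇒ need ≥ 3
  assign h→R1 k→R1 q→R0 r→R2 — no edge inside a register ⇒ χ ≤ 3
  χ = 3

Answer: 3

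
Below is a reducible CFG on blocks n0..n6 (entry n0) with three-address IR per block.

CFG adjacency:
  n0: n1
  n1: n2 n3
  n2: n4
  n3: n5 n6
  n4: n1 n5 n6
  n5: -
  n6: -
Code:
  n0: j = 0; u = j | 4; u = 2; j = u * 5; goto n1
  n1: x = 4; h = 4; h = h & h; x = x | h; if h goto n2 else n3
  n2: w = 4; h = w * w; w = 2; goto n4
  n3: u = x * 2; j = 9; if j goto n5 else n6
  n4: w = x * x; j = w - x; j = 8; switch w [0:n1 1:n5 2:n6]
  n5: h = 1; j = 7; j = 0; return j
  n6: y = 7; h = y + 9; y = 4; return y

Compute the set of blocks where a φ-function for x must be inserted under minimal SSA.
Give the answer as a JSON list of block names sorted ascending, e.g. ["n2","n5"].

idom tree: n1←n0 n2←n1 n3←n1 n4←n2 n5←n1 n6←n1
Join-block Dom:
  n1: preds {n0,n4}: {n0} ∩ {n0,n1,n2,n4} = {n0}; idom=n0
  n5: preds {n3,n4}: {n0,n1,n3} ∩ {n0,n1,n2,n4} = {n0,n1}; idom=n1
  n6: preds {n3,n4}: {n0,n1,n3} ∩ {n0,n1,n2,n4} = {n0,n1}; idom=n1

DF walk-up:
  join n1 pred n0: · stop@n0
  join n1 pred n4: n4→n2→n1 stop@n0
  join n5 pred n3: n3 stop@n1
  join n5 pred n4: n4→n2 stop@n1
  join n6 pred n3: n3 stop@n1
  join n6 pred n4: n4→n2 stop@n1
  n0 → ∅
  n1 → {n1}
  n2 → {n1,n5,n6}
  n3 → {n5,n6}
  n4 → {n1,n5,n6}
  n5 → ∅
  n6 → ∅

φ for x: defs {n1}
  DF⁺ = {n1}

Answer: ["n1"]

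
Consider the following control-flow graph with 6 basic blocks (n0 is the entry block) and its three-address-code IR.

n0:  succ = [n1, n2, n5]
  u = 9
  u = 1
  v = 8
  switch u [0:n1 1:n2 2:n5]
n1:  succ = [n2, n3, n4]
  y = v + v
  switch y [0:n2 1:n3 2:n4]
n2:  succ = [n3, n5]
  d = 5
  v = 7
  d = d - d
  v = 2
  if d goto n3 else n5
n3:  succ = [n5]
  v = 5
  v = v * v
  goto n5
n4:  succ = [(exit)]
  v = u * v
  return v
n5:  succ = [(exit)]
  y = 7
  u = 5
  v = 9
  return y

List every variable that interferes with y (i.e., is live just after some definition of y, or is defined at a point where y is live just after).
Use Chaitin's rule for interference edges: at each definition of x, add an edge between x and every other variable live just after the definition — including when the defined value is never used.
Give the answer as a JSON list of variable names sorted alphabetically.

Answer: ["u", "v"]

Analysis:
def/use:
  n0 def {u,v} use ∅
  n1 def {y} use {v}
  n2 def {d,v} use ∅
  n3 def {v} use ∅
  n4 def {v} use {u,v}
  n5 def {u,v,y} use ∅

Live sets:
  n0: in=∅ out={u,v}
  n1: in={u,v} out={u,v}
  n2: in=∅ out=∅
  n3: in=∅ out=∅
  n4: in={u,v} out=∅
  n5: in=∅ out=∅

Conflict graph:
  d — {v}
  u — {v,y}
  v — {d,u,y}
  y — {u,v}

N(y) = ["u", "v"]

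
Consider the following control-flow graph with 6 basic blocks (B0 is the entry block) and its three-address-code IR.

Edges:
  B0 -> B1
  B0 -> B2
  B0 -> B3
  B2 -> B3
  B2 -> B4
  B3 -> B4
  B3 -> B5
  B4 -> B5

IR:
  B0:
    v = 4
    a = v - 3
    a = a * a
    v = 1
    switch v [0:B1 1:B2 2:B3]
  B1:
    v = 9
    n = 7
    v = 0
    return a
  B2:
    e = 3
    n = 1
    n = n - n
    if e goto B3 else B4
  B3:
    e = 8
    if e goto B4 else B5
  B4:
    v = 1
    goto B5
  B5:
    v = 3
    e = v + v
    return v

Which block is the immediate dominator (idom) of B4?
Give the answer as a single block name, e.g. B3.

Answer: B0

Working:
idom tree: B1←B0 B2←B0 B3←B0 B4←B0 B5←B0
Dom at joins:
  B3: preds {B0,B2}: {B0} ∩ {B0,B2} = {B0}; idom=B0
  B4: preds {B2,B3}: {B0,B2} ∩ {B0,B3} = {B0}; idom=B0
  B5: preds {B3,B4}: {B0,B3} ∩ {B0,B4} = {B0}; idom=B0

idom(B4) = B0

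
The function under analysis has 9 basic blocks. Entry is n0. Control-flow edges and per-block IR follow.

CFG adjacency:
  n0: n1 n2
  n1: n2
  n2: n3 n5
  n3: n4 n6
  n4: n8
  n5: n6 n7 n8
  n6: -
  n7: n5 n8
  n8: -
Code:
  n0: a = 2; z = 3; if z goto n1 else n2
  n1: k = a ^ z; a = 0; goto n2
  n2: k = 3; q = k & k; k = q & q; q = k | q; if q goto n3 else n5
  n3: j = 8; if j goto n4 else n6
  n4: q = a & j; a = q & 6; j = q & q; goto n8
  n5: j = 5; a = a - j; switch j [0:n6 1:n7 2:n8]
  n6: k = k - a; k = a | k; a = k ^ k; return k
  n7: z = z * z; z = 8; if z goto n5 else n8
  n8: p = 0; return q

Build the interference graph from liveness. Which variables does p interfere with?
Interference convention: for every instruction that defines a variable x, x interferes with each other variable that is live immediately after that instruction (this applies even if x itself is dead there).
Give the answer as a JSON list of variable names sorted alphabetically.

Answer: ["q"]

Analysis:
Per-block:
  n0 def {a,z} use ∅
  n1 def {a,k} use {a,z}
  n2 def {k,q} use ∅
  n3 def {j} use ∅
  n4 def {a,j,q} use {a,j}
  n5 def {a,j} use {a}
  n6 def {a,k} use {a,k}
  n7 def {z} use {z}
  n8 def {p} use {q}

Liveness:
  live n0: ∅→{a,z}
  live n1: {a,z}→{a,z}
  live n2: {a,z}→{a,k,q,z}
  live n3: {a,k}→{a,j,k}
  live n4: {a,j}→{q}
  live n5: {a,k,q,z}→{a,k,q,z}
  live n6: {a,k}→∅
  live n7: {a,k,q,z}→{a,k,q,z}
  live n8: {q}→∅

Interfere edges:
  a: {j,k,q,z}
  j: {a,k,q,z}
  k: {a,j,q,z}
  p: {q}
  q: {a,j,k,p,z}
  z: {a,j,k,q}

N(p) = ["q"]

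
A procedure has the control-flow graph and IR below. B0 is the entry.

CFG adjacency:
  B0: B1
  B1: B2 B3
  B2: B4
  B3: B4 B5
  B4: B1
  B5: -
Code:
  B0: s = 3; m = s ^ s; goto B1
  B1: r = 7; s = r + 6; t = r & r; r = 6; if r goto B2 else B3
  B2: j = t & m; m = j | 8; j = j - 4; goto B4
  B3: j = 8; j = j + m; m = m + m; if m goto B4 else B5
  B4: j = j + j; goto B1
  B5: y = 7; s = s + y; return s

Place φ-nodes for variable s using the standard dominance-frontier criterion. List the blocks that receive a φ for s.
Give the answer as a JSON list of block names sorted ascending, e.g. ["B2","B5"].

idom tree: B1←B0 B2←B1 B3←B1 B4←B1 B5←B3
Dom∩ at merges:
  B1: preds {B0,B4}: {B0} ∩ {B0,B1,B4} = {B0}; idom=B0
  B4: preds {B2,B3}: {B0,B1,B2} ∩ {B0,B1,B3} = {B0,B1}; idom=B1

DF walk-up:
  B1←B0: walk · to B0
  B1←B4: walk B4→B1 to B0
  B4←B2: walk B2 to B1
  B4←B3: walk B3 to B1
  B0: DF=∅
  B1: DF={B1}
  B2: DF={B4}
  B3: DF={B4}
  B4: DF={B1}
  B5: DF=∅

φ for s: defs {B0,B1,B5}
  DF⁺ = {B1}

Answer: ["B1"]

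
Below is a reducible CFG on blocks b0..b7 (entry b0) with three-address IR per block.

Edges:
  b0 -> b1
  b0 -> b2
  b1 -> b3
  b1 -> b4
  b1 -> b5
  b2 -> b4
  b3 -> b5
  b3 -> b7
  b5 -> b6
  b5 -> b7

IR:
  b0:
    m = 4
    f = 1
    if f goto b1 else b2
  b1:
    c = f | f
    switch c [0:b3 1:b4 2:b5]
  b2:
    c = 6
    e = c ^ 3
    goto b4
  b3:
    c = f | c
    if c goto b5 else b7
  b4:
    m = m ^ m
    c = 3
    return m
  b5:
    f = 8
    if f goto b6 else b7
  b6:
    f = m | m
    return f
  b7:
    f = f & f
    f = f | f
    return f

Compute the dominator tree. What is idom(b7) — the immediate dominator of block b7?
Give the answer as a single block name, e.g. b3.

idom tree: b1←b0 b2←b0 b3←b1 b4←b0 b5←b1 b6←b5 b7←b1
Dom∩ at merges:
  b4: preds {b1,b2}: {b0,b1} ∩ {b0,b2} = {b0}; idom=b0
  b5: preds {b1,b3}: {b0,b1} ∩ {b0,b1,b3} = {b0,b1}; idom=b1
  b7: preds {b3,b5}: {b0,b1,b3} ∩ {b0,b1,b5} = {b0,b1}; idom=b1

idom(b7) = b1

Answer: b1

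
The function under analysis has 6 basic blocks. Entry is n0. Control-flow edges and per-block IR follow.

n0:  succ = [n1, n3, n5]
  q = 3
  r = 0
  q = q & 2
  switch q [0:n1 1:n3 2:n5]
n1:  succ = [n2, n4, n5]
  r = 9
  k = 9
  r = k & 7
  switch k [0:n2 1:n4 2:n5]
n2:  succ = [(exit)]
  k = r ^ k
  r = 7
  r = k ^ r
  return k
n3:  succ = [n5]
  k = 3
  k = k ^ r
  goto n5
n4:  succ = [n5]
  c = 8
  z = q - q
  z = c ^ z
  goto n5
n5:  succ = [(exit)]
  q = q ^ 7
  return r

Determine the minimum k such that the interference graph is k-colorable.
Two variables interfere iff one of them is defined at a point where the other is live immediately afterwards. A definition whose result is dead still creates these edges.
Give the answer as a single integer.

Per-block:
  n0 def {q,r} use ∅
  n1 def {k,r} use ∅
  n2 def {k,r} use {k,r}
  n3 def {k} use {r}
  n4 def {c,z} use {q}
  n5 def {q} use {q,r}

Live sets:
  n0 li=∅ lo={q,r}
  n1 li={q} lo={k,q,r}
  n2 li={k,r} lo=∅
  n3 li={q,r} lo={q,r}
  n4 li={q,r} lo={q,r}
  n5 li={q,r} lo=∅

Conflict graph:
  c↔{q,r,z}
  k↔{q,r}
  q↔{c,k,r,z}
  r↔{c,k,q,z}
  z↔{c,q,r}

Chromatic number:
  {c,q,r,z} pairwise interfere (4-clique) ⇒ χ ≥ 4
  4-colouring: r0={q}  r1={r}  r2={c,k}  r3={z}
  χ = 4

Answer: 4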